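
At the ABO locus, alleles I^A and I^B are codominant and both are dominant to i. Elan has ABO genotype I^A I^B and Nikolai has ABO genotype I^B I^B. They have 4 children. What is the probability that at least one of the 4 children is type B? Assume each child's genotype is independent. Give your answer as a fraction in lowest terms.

ABO cross I^A I^B × I^B I^B → 1/2 B, 1/2 AB.
So P(type B) = 1/2 per child.
P(none) = (1/2)^4 = 1/16; P(at least one) = 1 − 1/16 = 15/16.

15/16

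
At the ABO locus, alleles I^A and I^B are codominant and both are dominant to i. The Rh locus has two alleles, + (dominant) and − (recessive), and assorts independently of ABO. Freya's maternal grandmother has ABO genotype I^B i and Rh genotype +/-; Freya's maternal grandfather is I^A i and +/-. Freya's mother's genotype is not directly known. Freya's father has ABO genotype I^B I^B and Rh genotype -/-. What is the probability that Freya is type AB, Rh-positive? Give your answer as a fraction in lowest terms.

1/8

Freya's mother's ABO genotype from I^B i × I^A i: 1/4 I^A I^B, 1/4 I^A i, 1/4 I^B i, 1/4 i i.
Crossing each possibility with the father I^B I^B and summing P(type AB): 1/4·1/2 + 1/4·1/2 + 1/4·0 + 1/4·0 = 1/4.
Similarly for Rh via the mother's Rh distribution: P(Rh+) = 1/2.
Independent loci: 1/4 × 1/2 = 1/8.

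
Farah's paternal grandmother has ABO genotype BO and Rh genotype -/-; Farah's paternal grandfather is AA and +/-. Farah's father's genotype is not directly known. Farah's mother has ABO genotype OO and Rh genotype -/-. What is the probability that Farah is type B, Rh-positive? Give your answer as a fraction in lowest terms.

1/16

Farah's father's ABO genotype from BO × AA: 1/2 AB, 1/2 AO.
Crossing each possibility with the mother OO and summing P(type B): 1/2·1/2 + 1/2·0 = 1/4.
Similarly for Rh via the father's Rh distribution: P(Rh+) = 1/4.
Independent loci: 1/4 × 1/4 = 1/16.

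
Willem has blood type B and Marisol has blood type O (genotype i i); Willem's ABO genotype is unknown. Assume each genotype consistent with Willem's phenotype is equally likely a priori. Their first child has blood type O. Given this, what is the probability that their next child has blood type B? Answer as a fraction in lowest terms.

Possible genotypes: Willem ∈ {I^B I^B, I^B i}; Marisol ∈ {i i}.
Weight each parental genotype pair by prior × P(type-O child):
  I^B i × i i: posterior weight 1; P(next child type B) = 1/2.
Weighted sum = 1/2.

1/2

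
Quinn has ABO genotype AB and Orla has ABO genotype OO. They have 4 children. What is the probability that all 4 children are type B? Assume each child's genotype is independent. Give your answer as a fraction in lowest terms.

1/16

ABO cross AB × OO → 1/2 A, 1/2 B.
So P(type B) = 1/2 per child.
All 4 independent: (1/2)^4 = 1/16.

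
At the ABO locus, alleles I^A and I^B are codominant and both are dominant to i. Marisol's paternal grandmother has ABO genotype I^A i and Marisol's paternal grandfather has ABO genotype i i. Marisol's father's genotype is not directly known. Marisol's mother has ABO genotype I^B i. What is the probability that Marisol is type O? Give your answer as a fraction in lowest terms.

3/8

Marisol's father's ABO genotype from I^A i × i i: 1/2 I^A i, 1/2 i i.
Crossing each possibility with the mother I^B i and summing P(type O): 1/2·1/4 + 1/2·1/2 = 3/8.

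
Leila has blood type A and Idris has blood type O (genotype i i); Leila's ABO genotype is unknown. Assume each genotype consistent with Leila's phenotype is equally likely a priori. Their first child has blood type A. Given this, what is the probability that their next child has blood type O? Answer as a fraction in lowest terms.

1/6

Possible genotypes: Leila ∈ {I^A I^A, I^A i}; Idris ∈ {i i}.
Weight each parental genotype pair by prior × P(type-A child):
  I^A I^A × i i: posterior weight 2/3; P(next child type O) = 0.
  I^A i × i i: posterior weight 1/3; P(next child type O) = 1/2.
Weighted sum = 1/6.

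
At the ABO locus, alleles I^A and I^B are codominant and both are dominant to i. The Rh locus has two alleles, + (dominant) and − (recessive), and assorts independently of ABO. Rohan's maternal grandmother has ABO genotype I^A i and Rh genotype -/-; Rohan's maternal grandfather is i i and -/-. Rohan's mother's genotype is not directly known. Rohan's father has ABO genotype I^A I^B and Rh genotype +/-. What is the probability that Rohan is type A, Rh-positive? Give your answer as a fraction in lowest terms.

1/4

Rohan's mother's ABO genotype from I^A i × i i: 1/2 I^A i, 1/2 i i.
Crossing each possibility with the father I^A I^B and summing P(type A): 1/2·1/2 + 1/2·1/2 = 1/2.
Similarly for Rh via the mother's Rh distribution: P(Rh+) = 1/2.
Independent loci: 1/2 × 1/2 = 1/4.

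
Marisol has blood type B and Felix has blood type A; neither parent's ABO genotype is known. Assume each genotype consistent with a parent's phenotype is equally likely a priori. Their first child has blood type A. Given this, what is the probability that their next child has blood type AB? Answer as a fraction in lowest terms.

5/12

Possible genotypes: Marisol ∈ {BB, BO}; Felix ∈ {AA, AO}.
Weight each parental genotype pair by prior × P(type-A child):
  BO × AA: posterior weight 2/3; P(next child type AB) = 1/2.
  BO × AO: posterior weight 1/3; P(next child type AB) = 1/4.
Weighted sum = 5/12.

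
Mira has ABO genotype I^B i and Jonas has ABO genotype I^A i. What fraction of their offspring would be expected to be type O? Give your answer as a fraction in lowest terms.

1/4

ABO cross I^B i × I^A i → offspring phenotypes: 1/4 O, 1/4 A, 1/4 B, 1/4 AB.
So P(type O) = 1/4.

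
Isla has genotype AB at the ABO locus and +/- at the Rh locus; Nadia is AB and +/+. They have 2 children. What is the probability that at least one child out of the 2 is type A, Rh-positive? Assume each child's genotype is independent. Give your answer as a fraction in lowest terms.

7/16

ABO cross AB × AB → 1/4 A, 1/4 B, 1/2 AB.
Rh cross +/- × +/+ → 1 Rh+; so P(type A, Rh-positive) = 1/4 × 1 = 1/4 per child.
P(none) = (3/4)^2 = 9/16; P(at least one) = 1 − 9/16 = 7/16.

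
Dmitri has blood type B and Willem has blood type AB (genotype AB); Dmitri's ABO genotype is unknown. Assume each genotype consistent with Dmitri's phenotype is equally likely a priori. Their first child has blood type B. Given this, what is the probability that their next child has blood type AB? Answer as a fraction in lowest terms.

Possible genotypes: Dmitri ∈ {BB, BO}; Willem ∈ {AB}.
Weight each parental genotype pair by prior × P(type-B child):
  BB × AB: posterior weight 1/2; P(next child type AB) = 1/2.
  BO × AB: posterior weight 1/2; P(next child type AB) = 1/4.
Weighted sum = 3/8.

3/8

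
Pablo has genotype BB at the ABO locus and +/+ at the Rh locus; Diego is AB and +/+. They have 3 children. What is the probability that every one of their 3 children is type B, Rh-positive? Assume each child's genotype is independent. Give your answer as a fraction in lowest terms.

1/8

ABO cross BB × AB → 1/2 B, 1/2 AB.
Rh cross +/+ × +/+ → 1 Rh+; so P(type B, Rh-positive) = 1/2 × 1 = 1/2 per child.
All 3 independent: (1/2)^3 = 1/8.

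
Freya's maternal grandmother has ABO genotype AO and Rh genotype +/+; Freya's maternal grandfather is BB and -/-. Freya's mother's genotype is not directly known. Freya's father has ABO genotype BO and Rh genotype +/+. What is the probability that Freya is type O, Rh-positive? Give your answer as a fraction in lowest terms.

1/8

Freya's mother's ABO genotype from AO × BB: 1/2 AB, 1/2 BO.
Crossing each possibility with the father BO and summing P(type O): 1/2·0 + 1/2·1/4 = 1/8.
Similarly for Rh via the mother's Rh distribution: P(Rh+) = 1.
Independent loci: 1/8 × 1 = 1/8.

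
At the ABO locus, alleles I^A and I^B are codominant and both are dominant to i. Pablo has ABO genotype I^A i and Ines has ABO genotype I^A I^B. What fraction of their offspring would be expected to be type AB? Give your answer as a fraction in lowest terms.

1/4

ABO cross I^A i × I^A I^B → offspring phenotypes: 1/2 A, 1/4 B, 1/4 AB.
So P(type AB) = 1/4.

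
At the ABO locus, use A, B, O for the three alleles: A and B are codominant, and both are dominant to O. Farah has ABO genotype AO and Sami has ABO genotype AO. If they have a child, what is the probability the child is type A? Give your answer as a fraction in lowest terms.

ABO cross AO × AO → offspring phenotypes: 1/4 O, 3/4 A.
So P(type A) = 3/4.

3/4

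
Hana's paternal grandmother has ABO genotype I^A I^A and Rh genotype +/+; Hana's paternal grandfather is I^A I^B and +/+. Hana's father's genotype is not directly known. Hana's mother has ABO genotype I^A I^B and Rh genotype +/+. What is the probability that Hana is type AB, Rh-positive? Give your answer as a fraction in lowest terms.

1/2

Hana's father's ABO genotype from I^A I^A × I^A I^B: 1/2 I^A I^A, 1/2 I^A I^B.
Crossing each possibility with the mother I^A I^B and summing P(type AB): 1/2·1/2 + 1/2·1/2 = 1/2.
Similarly for Rh via the father's Rh distribution: P(Rh+) = 1.
Independent loci: 1/2 × 1 = 1/2.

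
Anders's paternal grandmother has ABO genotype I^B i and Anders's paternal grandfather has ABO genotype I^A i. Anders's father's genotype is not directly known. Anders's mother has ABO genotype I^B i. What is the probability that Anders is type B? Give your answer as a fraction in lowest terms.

1/2

Anders's father's ABO genotype from I^B i × I^A i: 1/4 I^A I^B, 1/4 I^A i, 1/4 I^B i, 1/4 i i.
Crossing each possibility with the mother I^B i and summing P(type B): 1/4·1/2 + 1/4·1/4 + 1/4·3/4 + 1/4·1/2 = 1/2.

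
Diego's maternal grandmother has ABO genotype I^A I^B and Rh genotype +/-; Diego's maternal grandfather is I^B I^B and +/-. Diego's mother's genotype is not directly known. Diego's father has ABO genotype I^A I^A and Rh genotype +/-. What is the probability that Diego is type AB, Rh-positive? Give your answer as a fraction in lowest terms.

9/16

Diego's mother's ABO genotype from I^A I^B × I^B I^B: 1/2 I^A I^B, 1/2 I^B I^B.
Crossing each possibility with the father I^A I^A and summing P(type AB): 1/2·1/2 + 1/2·1 = 3/4.
Similarly for Rh via the mother's Rh distribution: P(Rh+) = 3/4.
Independent loci: 3/4 × 3/4 = 9/16.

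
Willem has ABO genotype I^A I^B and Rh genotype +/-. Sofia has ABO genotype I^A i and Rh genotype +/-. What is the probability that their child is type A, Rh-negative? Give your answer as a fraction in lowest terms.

1/8

ABO cross I^A I^B × I^A i → offspring phenotypes: 1/2 A, 1/4 B, 1/4 AB.
Rh cross +/- × +/- → 3/4 Rh+, 1/4 Rh-.
Independent loci: P(type A, Rh-negative) = 1/2 × 1/4 = 1/8.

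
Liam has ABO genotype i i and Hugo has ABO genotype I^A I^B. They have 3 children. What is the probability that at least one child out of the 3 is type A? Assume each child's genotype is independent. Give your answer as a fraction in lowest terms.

7/8

ABO cross i i × I^A I^B → 1/2 A, 1/2 B.
So P(type A) = 1/2 per child.
P(none) = (1/2)^3 = 1/8; P(at least one) = 1 − 1/8 = 7/8.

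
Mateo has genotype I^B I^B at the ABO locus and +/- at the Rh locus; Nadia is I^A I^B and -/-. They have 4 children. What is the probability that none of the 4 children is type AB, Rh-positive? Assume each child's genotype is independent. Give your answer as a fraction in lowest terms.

81/256

ABO cross I^B I^B × I^A I^B → 1/2 B, 1/2 AB.
Rh cross +/- × -/- → 1/2 Rh+, 1/2 Rh-; so P(type AB, Rh-positive) = 1/2 × 1/2 = 1/4 per child.
P(not type AB, Rh-positive) = 3/4 for one child; (3/4)^4 = 81/256.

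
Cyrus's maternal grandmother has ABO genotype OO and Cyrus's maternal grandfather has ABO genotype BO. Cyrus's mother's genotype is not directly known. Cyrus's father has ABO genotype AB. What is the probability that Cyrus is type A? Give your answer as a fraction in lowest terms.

3/8

Cyrus's mother's ABO genotype from OO × BO: 1/2 BO, 1/2 OO.
Crossing each possibility with the father AB and summing P(type A): 1/2·1/4 + 1/2·1/2 = 3/8.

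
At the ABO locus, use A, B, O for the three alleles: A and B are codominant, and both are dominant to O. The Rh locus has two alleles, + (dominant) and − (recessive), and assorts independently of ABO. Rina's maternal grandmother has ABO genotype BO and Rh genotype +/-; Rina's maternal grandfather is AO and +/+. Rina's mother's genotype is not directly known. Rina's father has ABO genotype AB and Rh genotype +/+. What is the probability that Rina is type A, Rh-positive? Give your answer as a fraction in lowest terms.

Rina's mother's ABO genotype from BO × AO: 1/4 AB, 1/4 AO, 1/4 BO, 1/4 OO.
Crossing each possibility with the father AB and summing P(type A): 1/4·1/4 + 1/4·1/2 + 1/4·1/4 + 1/4·1/2 = 3/8.
Similarly for Rh via the mother's Rh distribution: P(Rh+) = 1.
Independent loci: 3/8 × 1 = 3/8.

3/8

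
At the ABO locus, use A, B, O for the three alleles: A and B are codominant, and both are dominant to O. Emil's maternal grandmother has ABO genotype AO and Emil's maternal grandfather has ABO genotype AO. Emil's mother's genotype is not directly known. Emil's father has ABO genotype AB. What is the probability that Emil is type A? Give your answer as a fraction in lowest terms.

1/2

Emil's mother's ABO genotype from AO × AO: 1/4 AA, 1/2 AO, 1/4 OO.
Crossing each possibility with the father AB and summing P(type A): 1/4·1/2 + 1/2·1/2 + 1/4·1/2 = 1/2.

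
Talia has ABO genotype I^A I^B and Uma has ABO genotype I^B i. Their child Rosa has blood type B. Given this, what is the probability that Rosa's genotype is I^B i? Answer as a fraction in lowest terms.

Cross I^A I^B × I^B i → 1/4 I^A I^B, 1/4 I^A i, 1/4 I^B I^B, 1/4 I^B i.
Type-B genotypes among offspring: I^B I^B (1/4), I^B i (1/4); total 1/2.
P(I^B i | type B) = (1/4) / (1/2) = 1/2.

1/2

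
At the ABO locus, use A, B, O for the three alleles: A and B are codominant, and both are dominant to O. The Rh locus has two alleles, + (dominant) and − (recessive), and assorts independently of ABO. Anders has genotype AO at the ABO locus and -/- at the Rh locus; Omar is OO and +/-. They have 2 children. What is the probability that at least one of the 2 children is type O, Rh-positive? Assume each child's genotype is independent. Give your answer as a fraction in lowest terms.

7/16

ABO cross AO × OO → 1/2 O, 1/2 A.
Rh cross -/- × +/- → 1/2 Rh+, 1/2 Rh-; so P(type O, Rh-positive) = 1/2 × 1/2 = 1/4 per child.
P(none) = (3/4)^2 = 9/16; P(at least one) = 1 − 9/16 = 7/16.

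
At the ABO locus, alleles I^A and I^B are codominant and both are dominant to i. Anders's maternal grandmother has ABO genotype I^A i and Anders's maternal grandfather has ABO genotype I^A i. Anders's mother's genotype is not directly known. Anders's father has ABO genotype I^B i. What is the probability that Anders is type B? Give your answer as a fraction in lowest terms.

1/4

Anders's mother's ABO genotype from I^A i × I^A i: 1/4 I^A I^A, 1/2 I^A i, 1/4 i i.
Crossing each possibility with the father I^B i and summing P(type B): 1/4·0 + 1/2·1/4 + 1/4·1/2 = 1/4.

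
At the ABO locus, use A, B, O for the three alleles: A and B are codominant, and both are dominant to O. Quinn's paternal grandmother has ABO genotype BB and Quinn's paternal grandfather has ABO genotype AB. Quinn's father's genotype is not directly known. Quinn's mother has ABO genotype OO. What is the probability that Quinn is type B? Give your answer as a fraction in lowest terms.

Quinn's father's ABO genotype from BB × AB: 1/2 AB, 1/2 BB.
Crossing each possibility with the mother OO and summing P(type B): 1/2·1/2 + 1/2·1 = 3/4.

3/4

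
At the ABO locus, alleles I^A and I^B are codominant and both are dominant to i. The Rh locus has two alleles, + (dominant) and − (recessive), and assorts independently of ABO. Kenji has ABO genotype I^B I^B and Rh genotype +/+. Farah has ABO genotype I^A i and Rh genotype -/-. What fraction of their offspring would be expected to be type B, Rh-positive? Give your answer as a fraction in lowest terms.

1/2

ABO cross I^B I^B × I^A i → offspring phenotypes: 1/2 B, 1/2 AB.
Rh cross +/+ × -/- → 1 Rh+.
Independent loci: P(type B, Rh-positive) = 1/2 × 1 = 1/2.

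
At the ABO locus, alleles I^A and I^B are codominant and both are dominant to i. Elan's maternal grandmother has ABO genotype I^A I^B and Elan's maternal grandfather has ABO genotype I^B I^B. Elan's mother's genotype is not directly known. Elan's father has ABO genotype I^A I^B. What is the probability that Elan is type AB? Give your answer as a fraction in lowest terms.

Elan's mother's ABO genotype from I^A I^B × I^B I^B: 1/2 I^A I^B, 1/2 I^B I^B.
Crossing each possibility with the father I^A I^B and summing P(type AB): 1/2·1/2 + 1/2·1/2 = 1/2.

1/2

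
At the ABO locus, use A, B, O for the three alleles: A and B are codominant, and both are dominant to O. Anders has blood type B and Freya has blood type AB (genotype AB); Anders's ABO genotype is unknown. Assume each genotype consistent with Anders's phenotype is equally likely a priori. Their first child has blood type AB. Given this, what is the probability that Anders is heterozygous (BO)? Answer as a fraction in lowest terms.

Possible genotypes: Anders ∈ {BB, BO}; Freya ∈ {AB}.
Weight each parental genotype pair by prior × P(type-AB child):
  BB × AB: posterior weight 2/3.
  BO × AB: posterior weight 1/3.
Sum the posterior weight over pairs where Anders is BO: 1/3.

1/3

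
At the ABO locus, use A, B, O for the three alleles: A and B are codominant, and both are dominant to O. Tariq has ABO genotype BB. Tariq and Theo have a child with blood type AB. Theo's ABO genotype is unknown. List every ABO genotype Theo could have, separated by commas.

AA, AB, AO

For each candidate genotype of Theo, check whether crossing it with BB can produce every observed child phenotype.
  AA → possible child types {AB} ✓
  AB → possible child types {B, AB} ✓
  AO → possible child types {B, AB} ✓
  BB → possible child types {B} ✗
  BO → possible child types {B} ✗
  OO → possible child types {B} ✗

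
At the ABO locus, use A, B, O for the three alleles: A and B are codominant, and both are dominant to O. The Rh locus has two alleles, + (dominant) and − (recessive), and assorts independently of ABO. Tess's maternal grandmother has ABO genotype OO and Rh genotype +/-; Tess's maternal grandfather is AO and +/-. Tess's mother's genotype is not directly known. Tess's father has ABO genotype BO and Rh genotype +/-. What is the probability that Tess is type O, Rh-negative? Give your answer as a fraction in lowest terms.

3/32

Tess's mother's ABO genotype from OO × AO: 1/2 AO, 1/2 OO.
Crossing each possibility with the father BO and summing P(type O): 1/2·1/4 + 1/2·1/2 = 3/8.
Similarly for Rh via the mother's Rh distribution: P(Rh-) = 1/4.
Independent loci: 3/8 × 1/4 = 3/32.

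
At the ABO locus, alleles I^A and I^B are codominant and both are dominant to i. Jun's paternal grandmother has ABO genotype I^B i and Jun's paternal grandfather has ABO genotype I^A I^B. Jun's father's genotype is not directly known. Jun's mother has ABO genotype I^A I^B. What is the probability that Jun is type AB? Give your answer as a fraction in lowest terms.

Jun's father's ABO genotype from I^B i × I^A I^B: 1/4 I^A I^B, 1/4 I^A i, 1/4 I^B I^B, 1/4 I^B i.
Crossing each possibility with the mother I^A I^B and summing P(type AB): 1/4·1/2 + 1/4·1/4 + 1/4·1/2 + 1/4·1/4 = 3/8.

3/8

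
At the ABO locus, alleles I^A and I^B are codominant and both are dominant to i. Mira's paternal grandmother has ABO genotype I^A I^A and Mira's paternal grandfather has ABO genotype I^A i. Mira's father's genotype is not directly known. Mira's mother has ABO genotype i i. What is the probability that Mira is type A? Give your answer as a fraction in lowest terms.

Mira's father's ABO genotype from I^A I^A × I^A i: 1/2 I^A I^A, 1/2 I^A i.
Crossing each possibility with the mother i i and summing P(type A): 1/2·1 + 1/2·1/2 = 3/4.

3/4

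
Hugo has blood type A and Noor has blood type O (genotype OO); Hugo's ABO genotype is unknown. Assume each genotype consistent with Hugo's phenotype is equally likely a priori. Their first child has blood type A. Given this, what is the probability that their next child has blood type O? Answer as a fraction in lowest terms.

1/6

Possible genotypes: Hugo ∈ {AA, AO}; Noor ∈ {OO}.
Weight each parental genotype pair by prior × P(type-A child):
  AA × OO: posterior weight 2/3; P(next child type O) = 0.
  AO × OO: posterior weight 1/3; P(next child type O) = 1/2.
Weighted sum = 1/6.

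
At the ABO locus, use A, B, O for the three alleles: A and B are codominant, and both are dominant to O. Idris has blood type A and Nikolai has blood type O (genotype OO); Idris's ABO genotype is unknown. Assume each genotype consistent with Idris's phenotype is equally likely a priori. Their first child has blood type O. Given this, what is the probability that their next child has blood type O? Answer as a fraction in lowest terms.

1/2

Possible genotypes: Idris ∈ {AA, AO}; Nikolai ∈ {OO}.
Weight each parental genotype pair by prior × P(type-O child):
  AO × OO: posterior weight 1; P(next child type O) = 1/2.
Weighted sum = 1/2.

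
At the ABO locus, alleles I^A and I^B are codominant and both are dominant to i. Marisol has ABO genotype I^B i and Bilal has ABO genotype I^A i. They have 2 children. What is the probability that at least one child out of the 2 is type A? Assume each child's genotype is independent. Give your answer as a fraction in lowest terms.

ABO cross I^B i × I^A i → 1/4 O, 1/4 A, 1/4 B, 1/4 AB.
So P(type A) = 1/4 per child.
P(none) = (3/4)^2 = 9/16; P(at least one) = 1 − 9/16 = 7/16.

7/16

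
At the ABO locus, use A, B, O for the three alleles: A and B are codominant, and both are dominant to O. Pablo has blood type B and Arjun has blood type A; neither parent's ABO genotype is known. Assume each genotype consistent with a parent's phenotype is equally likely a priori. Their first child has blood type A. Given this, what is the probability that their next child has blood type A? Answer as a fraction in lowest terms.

5/12

Possible genotypes: Pablo ∈ {BB, BO}; Arjun ∈ {AA, AO}.
Weight each parental genotype pair by prior × P(type-A child):
  BO × AA: posterior weight 2/3; P(next child type A) = 1/2.
  BO × AO: posterior weight 1/3; P(next child type A) = 1/4.
Weighted sum = 5/12.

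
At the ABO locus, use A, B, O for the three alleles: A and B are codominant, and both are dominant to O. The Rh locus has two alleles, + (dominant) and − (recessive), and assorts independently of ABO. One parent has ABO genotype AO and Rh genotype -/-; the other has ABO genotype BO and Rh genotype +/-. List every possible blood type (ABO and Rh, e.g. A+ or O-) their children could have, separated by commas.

Gametes from AO × BO give offspring ABO genotypes AB, AO, BO, OO, i.e. phenotypes O, A, B, AB.
Rh cross -/- × +/- → phenotypes Rh+, Rh-.
Combining independently: O+, O-, A+, A-, B+, B-, AB+, AB-.

O+, O-, A+, A-, B+, B-, AB+, AB-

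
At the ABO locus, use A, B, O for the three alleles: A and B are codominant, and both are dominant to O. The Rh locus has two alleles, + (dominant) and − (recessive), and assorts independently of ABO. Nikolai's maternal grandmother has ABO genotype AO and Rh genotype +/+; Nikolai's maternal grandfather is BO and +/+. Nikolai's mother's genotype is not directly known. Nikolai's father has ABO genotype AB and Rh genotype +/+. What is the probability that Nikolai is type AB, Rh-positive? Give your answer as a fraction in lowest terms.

1/4

Nikolai's mother's ABO genotype from AO × BO: 1/4 AB, 1/4 AO, 1/4 BO, 1/4 OO.
Crossing each possibility with the father AB and summing P(type AB): 1/4·1/2 + 1/4·1/4 + 1/4·1/4 + 1/4·0 = 1/4.
Similarly for Rh via the mother's Rh distribution: P(Rh+) = 1.
Independent loci: 1/4 × 1 = 1/4.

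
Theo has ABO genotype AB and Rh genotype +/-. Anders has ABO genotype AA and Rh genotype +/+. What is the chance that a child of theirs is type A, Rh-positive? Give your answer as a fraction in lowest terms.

ABO cross AB × AA → offspring phenotypes: 1/2 A, 1/2 AB.
Rh cross +/- × +/+ → 1 Rh+.
Independent loci: P(type A, Rh-positive) = 1/2 × 1 = 1/2.

1/2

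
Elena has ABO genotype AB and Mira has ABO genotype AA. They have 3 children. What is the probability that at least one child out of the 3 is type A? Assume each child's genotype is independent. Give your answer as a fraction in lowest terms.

ABO cross AB × AA → 1/2 A, 1/2 AB.
So P(type A) = 1/2 per child.
P(none) = (1/2)^3 = 1/8; P(at least one) = 1 − 1/8 = 7/8.

7/8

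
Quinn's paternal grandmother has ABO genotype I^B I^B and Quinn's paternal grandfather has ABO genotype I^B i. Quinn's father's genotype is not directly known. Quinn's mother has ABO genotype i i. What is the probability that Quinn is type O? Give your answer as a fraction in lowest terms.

1/4

Quinn's father's ABO genotype from I^B I^B × I^B i: 1/2 I^B I^B, 1/2 I^B i.
Crossing each possibility with the mother i i and summing P(type O): 1/2·0 + 1/2·1/2 = 1/4.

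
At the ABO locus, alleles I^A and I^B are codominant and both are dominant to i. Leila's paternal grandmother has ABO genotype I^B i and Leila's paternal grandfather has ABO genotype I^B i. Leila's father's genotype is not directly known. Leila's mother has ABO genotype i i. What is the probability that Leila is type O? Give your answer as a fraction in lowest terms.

1/2

Leila's father's ABO genotype from I^B i × I^B i: 1/4 I^B I^B, 1/2 I^B i, 1/4 i i.
Crossing each possibility with the mother i i and summing P(type O): 1/4·0 + 1/2·1/2 + 1/4·1 = 1/2.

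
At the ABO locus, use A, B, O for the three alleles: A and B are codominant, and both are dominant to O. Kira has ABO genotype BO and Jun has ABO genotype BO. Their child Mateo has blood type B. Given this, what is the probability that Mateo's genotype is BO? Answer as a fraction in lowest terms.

2/3

Cross BO × BO → 1/4 BB, 1/2 BO, 1/4 OO.
Type-B genotypes among offspring: BB (1/4), BO (1/2); total 3/4.
P(BO | type B) = (1/2) / (3/4) = 2/3.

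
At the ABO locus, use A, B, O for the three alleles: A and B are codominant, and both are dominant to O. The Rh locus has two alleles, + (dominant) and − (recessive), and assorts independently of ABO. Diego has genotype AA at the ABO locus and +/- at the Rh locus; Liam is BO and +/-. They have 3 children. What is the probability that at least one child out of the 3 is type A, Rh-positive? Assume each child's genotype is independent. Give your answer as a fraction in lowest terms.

ABO cross AA × BO → 1/2 A, 1/2 AB.
Rh cross +/- × +/- → 3/4 Rh+, 1/4 Rh-; so P(type A, Rh-positive) = 1/2 × 3/4 = 3/8 per child.
P(none) = (5/8)^3 = 125/512; P(at least one) = 1 − 125/512 = 387/512.

387/512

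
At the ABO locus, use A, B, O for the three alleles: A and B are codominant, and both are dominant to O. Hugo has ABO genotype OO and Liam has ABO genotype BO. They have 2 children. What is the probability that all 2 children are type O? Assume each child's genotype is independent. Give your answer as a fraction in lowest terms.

1/4

ABO cross OO × BO → 1/2 O, 1/2 B.
So P(type O) = 1/2 per child.
All 2 independent: (1/2)^2 = 1/4.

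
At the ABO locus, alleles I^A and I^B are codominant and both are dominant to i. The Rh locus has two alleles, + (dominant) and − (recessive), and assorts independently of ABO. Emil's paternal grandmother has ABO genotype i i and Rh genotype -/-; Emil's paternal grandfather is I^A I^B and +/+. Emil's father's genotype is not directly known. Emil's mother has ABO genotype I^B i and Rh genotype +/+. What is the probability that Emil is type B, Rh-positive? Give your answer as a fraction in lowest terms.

Emil's father's ABO genotype from i i × I^A I^B: 1/2 I^A i, 1/2 I^B i.
Crossing each possibility with the mother I^B i and summing P(type B): 1/2·1/4 + 1/2·3/4 = 1/2.
Similarly for Rh via the father's Rh distribution: P(Rh+) = 1.
Independent loci: 1/2 × 1 = 1/2.

1/2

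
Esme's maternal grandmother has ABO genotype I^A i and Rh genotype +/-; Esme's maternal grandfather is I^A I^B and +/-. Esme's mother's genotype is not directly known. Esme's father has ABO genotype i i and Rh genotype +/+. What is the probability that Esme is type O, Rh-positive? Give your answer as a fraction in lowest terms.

Esme's mother's ABO genotype from I^A i × I^A I^B: 1/4 I^A I^A, 1/4 I^A I^B, 1/4 I^A i, 1/4 I^B i.
Crossing each possibility with the father i i and summing P(type O): 1/4·0 + 1/4·0 + 1/4·1/2 + 1/4·1/2 = 1/4.
Similarly for Rh via the mother's Rh distribution: P(Rh+) = 1.
Independent loci: 1/4 × 1 = 1/4.

1/4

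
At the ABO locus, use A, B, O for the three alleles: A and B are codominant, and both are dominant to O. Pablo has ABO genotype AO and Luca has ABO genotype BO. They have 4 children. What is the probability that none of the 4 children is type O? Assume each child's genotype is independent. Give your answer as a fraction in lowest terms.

81/256

ABO cross AO × BO → 1/4 O, 1/4 A, 1/4 B, 1/4 AB.
So P(type O) = 1/4 per child.
P(not type O) = 3/4 for one child; (3/4)^4 = 81/256.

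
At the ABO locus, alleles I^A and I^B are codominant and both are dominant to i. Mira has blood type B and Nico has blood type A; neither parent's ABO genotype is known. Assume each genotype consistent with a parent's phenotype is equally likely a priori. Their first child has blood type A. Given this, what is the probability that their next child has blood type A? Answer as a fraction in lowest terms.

5/12

Possible genotypes: Mira ∈ {I^B I^B, I^B i}; Nico ∈ {I^A I^A, I^A i}.
Weight each parental genotype pair by prior × P(type-A child):
  I^B i × I^A I^A: posterior weight 2/3; P(next child type A) = 1/2.
  I^B i × I^A i: posterior weight 1/3; P(next child type A) = 1/4.
Weighted sum = 5/12.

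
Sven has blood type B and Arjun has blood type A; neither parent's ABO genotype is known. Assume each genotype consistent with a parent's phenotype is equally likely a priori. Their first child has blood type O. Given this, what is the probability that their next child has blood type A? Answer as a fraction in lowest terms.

1/4

Possible genotypes: Sven ∈ {I^B I^B, I^B i}; Arjun ∈ {I^A I^A, I^A i}.
Weight each parental genotype pair by prior × P(type-O child):
  I^B i × I^A i: posterior weight 1; P(next child type A) = 1/4.
Weighted sum = 1/4.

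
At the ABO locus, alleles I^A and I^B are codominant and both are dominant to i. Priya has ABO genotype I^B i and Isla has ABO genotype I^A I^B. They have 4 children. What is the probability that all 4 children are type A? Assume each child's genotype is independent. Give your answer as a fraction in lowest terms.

1/256

ABO cross I^B i × I^A I^B → 1/4 A, 1/2 B, 1/4 AB.
So P(type A) = 1/4 per child.
All 4 independent: (1/4)^4 = 1/256.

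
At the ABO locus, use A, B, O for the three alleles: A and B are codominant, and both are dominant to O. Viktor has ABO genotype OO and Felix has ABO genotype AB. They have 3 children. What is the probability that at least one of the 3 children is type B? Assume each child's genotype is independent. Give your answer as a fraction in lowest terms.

7/8

ABO cross OO × AB → 1/2 A, 1/2 B.
So P(type B) = 1/2 per child.
P(none) = (1/2)^3 = 1/8; P(at least one) = 1 − 1/8 = 7/8.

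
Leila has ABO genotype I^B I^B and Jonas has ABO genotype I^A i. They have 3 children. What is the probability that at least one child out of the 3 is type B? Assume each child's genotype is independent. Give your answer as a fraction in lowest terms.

ABO cross I^B I^B × I^A i → 1/2 B, 1/2 AB.
So P(type B) = 1/2 per child.
P(none) = (1/2)^3 = 1/8; P(at least one) = 1 − 1/8 = 7/8.

7/8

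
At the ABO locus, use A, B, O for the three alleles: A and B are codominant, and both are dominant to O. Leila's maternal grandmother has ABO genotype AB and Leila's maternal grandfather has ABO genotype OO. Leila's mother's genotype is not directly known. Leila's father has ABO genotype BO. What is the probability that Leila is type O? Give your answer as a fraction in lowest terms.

Leila's mother's ABO genotype from AB × OO: 1/2 AO, 1/2 BO.
Crossing each possibility with the father BO and summing P(type O): 1/2·1/4 + 1/2·1/4 = 1/4.

1/4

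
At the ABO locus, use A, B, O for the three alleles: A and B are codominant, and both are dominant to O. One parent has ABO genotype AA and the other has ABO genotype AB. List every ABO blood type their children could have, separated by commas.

Gametes from AA × AB give offspring ABO genotypes AA, AB, i.e. phenotypes A, AB.

A, AB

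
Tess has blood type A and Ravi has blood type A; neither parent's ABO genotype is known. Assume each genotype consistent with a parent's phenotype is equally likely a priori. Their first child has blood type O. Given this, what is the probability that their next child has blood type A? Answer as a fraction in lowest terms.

3/4

Possible genotypes: Tess ∈ {AA, AO}; Ravi ∈ {AA, AO}.
Weight each parental genotype pair by prior × P(type-O child):
  AO × AO: posterior weight 1; P(next child type A) = 3/4.
Weighted sum = 3/4.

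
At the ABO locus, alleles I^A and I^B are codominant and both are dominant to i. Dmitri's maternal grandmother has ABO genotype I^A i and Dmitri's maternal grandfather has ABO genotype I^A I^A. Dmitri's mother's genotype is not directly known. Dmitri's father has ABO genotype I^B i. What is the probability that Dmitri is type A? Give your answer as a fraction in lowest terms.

3/8

Dmitri's mother's ABO genotype from I^A i × I^A I^A: 1/2 I^A I^A, 1/2 I^A i.
Crossing each possibility with the father I^B i and summing P(type A): 1/2·1/2 + 1/2·1/4 = 3/8.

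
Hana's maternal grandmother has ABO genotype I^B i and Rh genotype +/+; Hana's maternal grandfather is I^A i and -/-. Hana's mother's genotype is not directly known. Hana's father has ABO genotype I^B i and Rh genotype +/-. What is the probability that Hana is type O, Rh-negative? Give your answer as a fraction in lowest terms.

1/16

Hana's mother's ABO genotype from I^B i × I^A i: 1/4 I^A I^B, 1/4 I^A i, 1/4 I^B i, 1/4 i i.
Crossing each possibility with the father I^B i and summing P(type O): 1/4·0 + 1/4·1/4 + 1/4·1/4 + 1/4·1/2 = 1/4.
Similarly for Rh via the mother's Rh distribution: P(Rh-) = 1/4.
Independent loci: 1/4 × 1/4 = 1/16.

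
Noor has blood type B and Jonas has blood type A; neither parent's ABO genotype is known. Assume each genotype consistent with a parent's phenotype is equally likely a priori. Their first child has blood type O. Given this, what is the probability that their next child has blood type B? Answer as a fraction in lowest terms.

1/4

Possible genotypes: Noor ∈ {BB, BO}; Jonas ∈ {AA, AO}.
Weight each parental genotype pair by prior × P(type-O child):
  BO × AO: posterior weight 1; P(next child type B) = 1/4.
Weighted sum = 1/4.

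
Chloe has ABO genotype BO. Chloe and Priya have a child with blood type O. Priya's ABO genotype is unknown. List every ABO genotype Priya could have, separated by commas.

AO, BO, OO

For each candidate genotype of Priya, check whether crossing it with BO can produce every observed child phenotype.
  AA → possible child types {A, AB} ✗
  AB → possible child types {A, B, AB} ✗
  AO → possible child types {O, A, B, AB} ✓
  BB → possible child types {B} ✗
  BO → possible child types {O, B} ✓
  OO → possible child types {O, B} ✓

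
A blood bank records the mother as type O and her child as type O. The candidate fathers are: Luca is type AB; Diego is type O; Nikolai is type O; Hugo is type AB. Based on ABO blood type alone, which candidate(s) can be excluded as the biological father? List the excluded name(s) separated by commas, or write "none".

Luca, Hugo

A candidate is excluded only if no genotype consistent with his phenotype could produce a type O child with a type O mother.
Luca (type AB): no genotype consistent with that phenotype can produce a type-O child with a type-O mother.
Hugo (type AB): no genotype consistent with that phenotype can produce a type-O child with a type-O mother.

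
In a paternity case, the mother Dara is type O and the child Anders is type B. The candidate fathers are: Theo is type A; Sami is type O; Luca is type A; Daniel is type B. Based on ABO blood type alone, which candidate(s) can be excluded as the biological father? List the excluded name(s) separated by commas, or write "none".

A candidate is excluded only if no genotype consistent with his phenotype could produce a type B child with a type O mother.
Theo (type A): no genotype consistent with that phenotype can produce a type-B child with a type-O mother.
Sami (type O): no genotype consistent with that phenotype can produce a type-B child with a type-O mother.
Luca (type A): no genotype consistent with that phenotype can produce a type-B child with a type-O mother.

Theo, Sami, Luca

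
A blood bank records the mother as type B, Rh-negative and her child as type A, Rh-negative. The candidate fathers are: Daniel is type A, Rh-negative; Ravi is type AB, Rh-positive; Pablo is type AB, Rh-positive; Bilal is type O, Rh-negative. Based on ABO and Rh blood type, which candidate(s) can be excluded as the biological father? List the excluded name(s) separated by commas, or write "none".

A candidate is excluded only if no genotype consistent with his phenotype could produce a type A, Rh-negative child with a type B, Rh-negative mother.
Bilal (type O, Rh-): no genotype consistent with that phenotype can produce a type-A Rh- child with a type-B mother.

Bilal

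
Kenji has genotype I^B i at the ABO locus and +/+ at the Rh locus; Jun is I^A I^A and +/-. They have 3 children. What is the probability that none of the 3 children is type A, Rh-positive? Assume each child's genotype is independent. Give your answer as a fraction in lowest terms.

ABO cross I^B i × I^A I^A → 1/2 A, 1/2 AB.
Rh cross +/+ × +/- → 1 Rh+; so P(type A, Rh-positive) = 1/2 × 1 = 1/2 per child.
P(not type A, Rh-positive) = 1/2 for one child; (1/2)^3 = 1/8.

1/8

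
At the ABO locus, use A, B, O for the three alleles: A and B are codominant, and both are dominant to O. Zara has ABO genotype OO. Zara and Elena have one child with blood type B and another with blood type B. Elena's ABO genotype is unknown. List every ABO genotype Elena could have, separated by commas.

For each candidate genotype of Elena, check whether crossing it with OO can produce every observed child phenotype.
  AA → possible child types {A} ✗
  AB → possible child types {A, B} ✓
  AO → possible child types {O, A} ✗
  BB → possible child types {B} ✓
  BO → possible child types {O, B} ✓
  OO → possible child types {O} ✗

AB, BB, BO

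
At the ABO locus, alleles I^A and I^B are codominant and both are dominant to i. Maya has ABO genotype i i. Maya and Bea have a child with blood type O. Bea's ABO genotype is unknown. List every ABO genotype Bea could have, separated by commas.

For each candidate genotype of Bea, check whether crossing it with i i can produce every observed child phenotype.
  I^A I^A → possible child types {A} ✗
  I^A I^B → possible child types {A, B} ✗
  I^A i → possible child types {O, A} ✓
  I^B I^B → possible child types {B} ✗
  I^B i → possible child types {O, B} ✓
  i i → possible child types {O} ✓

I^A i, I^B i, i i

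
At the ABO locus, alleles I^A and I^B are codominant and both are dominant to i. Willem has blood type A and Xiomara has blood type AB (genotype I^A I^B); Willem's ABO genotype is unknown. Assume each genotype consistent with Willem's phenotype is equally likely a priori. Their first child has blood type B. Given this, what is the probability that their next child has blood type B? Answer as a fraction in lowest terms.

1/4

Possible genotypes: Willem ∈ {I^A I^A, I^A i}; Xiomara ∈ {I^A I^B}.
Weight each parental genotype pair by prior × P(type-B child):
  I^A i × I^A I^B: posterior weight 1; P(next child type B) = 1/4.
Weighted sum = 1/4.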